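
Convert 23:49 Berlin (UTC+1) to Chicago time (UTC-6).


16:49

Time difference = UTC-6 - UTC+1 = -7 hours
New hour = (23 -7) mod 24
= 16 mod 24 = 16
Minutes unchanged → 16:49


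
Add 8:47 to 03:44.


Start: 224 minutes from midnight
Add: 527 minutes
Total: 751 minutes
Hours: 751 ÷ 60 = 12 remainder 31

12:31


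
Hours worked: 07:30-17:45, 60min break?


Total time = (17×60+45) - (7×60+30)
= 1065 - 450 = 615 min
Minus break: 615 - 60 = 555 min
= 9h 15m

9h 15m (555 minutes)


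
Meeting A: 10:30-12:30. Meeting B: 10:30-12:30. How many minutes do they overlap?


Meeting A: 630-750 (in minutes from midnight)
Meeting B: 630-750
Overlap start = max(630, 630) = 630
Overlap end = min(750, 750) = 750
Overlap = max(0, 750 - 630) = 120 min

120 minutes


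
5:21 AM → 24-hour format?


05:21

Input: 5:21 AM
AM hour stays: 5


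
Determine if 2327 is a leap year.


No

Rules: divisible by 4 AND (not by 100 OR by 400)
2327 ÷ 4 = 581 remainder 3 → not divisible by 4
Not divisible by 4 → not a leap year


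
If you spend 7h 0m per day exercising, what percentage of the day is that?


29.2%

Time: 420 minutes
Day: 1440 minutes
Percentage = (420/1440) × 100 ≈ 29.2%


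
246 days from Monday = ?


Start: Monday (index 0)
(0 + 246) mod 7
= 246 mod 7
= 1
Index 1 → Tuesday

Tuesday


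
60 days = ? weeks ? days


Weeks: 60 ÷ 7 = 8 remainder 4

8 weeks 4 days


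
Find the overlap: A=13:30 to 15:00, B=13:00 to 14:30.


60 minutes

Meeting A: 810-900 (in minutes from midnight)
Meeting B: 780-870
Overlap start = max(810, 780) = 810
Overlap end = min(900, 870) = 870
Overlap = max(0, 870 - 810) = 60 min


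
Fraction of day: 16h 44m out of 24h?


Total minutes: 16×60 + 44 = 1004
Day = 24×60 = 1440 minutes
Fraction = 1004/1440 ≈ 0.6972
As a percentage: 1004/1440 × 100 ≈ 69.72%

0.6972 (69.72%)


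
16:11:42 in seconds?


58302 seconds

Hours: 16 × 3600 = 57600
Minutes: 11 × 60 = 660
Seconds: 42
Total = 57600 + 660 + 42 = 58302


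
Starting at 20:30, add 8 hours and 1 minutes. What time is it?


04:31 (next day)

Start: 1230 minutes from midnight
Add: 481 minutes
Total: 1711 minutes
Hours: 1711 ÷ 60 = 28 remainder 31
28 ≥ 24 → 28 - 24 = 4 (next day)


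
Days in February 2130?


28 days

Month: February (month 2)
February: 28 or 29 (leap year)
2130 leap year? No


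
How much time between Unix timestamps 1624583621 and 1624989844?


Difference = 1624989844 - 1624583621 = 406223 seconds
In hours: 406223 / 3600 ≈ 112.8
In days: 406223 / 86400 ≈ 4.70

406223 seconds (112.8 hours / 4.70 days)


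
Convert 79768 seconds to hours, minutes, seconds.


Hours: 79768 ÷ 3600 = 22 remainder 568
Minutes: 568 ÷ 60 = 9 remainder 28
Seconds: 28

22h 9m 28s


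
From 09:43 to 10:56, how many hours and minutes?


End time in minutes: 10×60 + 56 = 656
Start time in minutes: 9×60 + 43 = 583
Difference = 656 - 583 = 73 minutes
= 1 hours 13 minutes

1h 13m


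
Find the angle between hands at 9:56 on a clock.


Hour hand = 9×30 + 56×0.5 = 298.0°
Minute hand = 56×6 = 336°
Difference = |298.0 - 336| = 38.0°

38.0°


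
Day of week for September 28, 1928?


Friday

Zeller's congruence:
q=28, m=9, k=28, j=19
h = (28 + ⌊13×10/5⌋ + 28 + ⌊28/4⌋ + ⌊19/4⌋ - 2×19) mod 7
= (28 + 26 + 28 + 7 + 4 - 38) mod 7
= 55 mod 7 = 6
h=6 → Friday


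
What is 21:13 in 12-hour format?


Hour: 21
21 - 12 = 9 → PM

9:13 PM


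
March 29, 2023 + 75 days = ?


Start: March 29, 2023
Add 75 days
March 29 → April 1: 31 - 29 + 1 = 3 days (75 - 3 = 72 left)
April 1 → May 1: 30 - 1 + 1 = 30 days (72 - 30 = 42 left)
May 1 → June 1: 31 - 1 + 1 = 31 days (42 - 31 = 11 left)
June 1 + 11 = June 12, 2023

June 12, 2023


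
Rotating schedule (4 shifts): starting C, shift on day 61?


Shifts: A, B, C, D
Start: C (index 2)
Day 61: (2 + 61 - 1) mod 4
= 62 mod 4
= 2
Index 2 → shift C

Shift C


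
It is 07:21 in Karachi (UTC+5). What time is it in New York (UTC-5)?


Time difference = UTC-5 - UTC+5 = -10 hours
New hour = (7 -10) mod 24
= -3 mod 24 = 21
Minutes unchanged → 21:21; -3 < 0 → previous day

21:21 (previous day)


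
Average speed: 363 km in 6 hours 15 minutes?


Distance: 363 km
Time: 6h 15m = 375 min = 375/60 = 25/4 hours
Speed = 363 ÷ (25/4) = 363 × 4 / 25 = 1452/25 ≈ 58.1 km/h

58.1 km/h


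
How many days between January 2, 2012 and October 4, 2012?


From January 2, 2012 to October 4, 2012
Rest of January 2012: 31 - 2 = 29
Full months: February 2012 29, March 31, April 30, May 31, June 30, July 31, August 31, September 30
Days into October 2012: 4
Total = 29 + 29 + 31 + 30 + 31 + 30 + 31 + 31 + 30 + 4 = 276 days

276 days


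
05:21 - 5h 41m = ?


Start: 321 minutes from midnight
Subtract: 341 minutes
Remaining: 321 - 341 = -20
Negative → add 24×60 = 1420
Hours: 23, Minutes: 40

23:40


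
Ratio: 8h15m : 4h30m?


Duration 1: 495 minutes
Duration 2: 270 minutes
Ratio = 495:270
GCD = 45
Simplified = 11:6
As a decimal: 11/6 ≈ 1.83

11:6 (1.83)


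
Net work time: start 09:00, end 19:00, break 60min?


9h 0m (540 minutes)

Total time = (19×60+0) - (9×60+0)
= 1140 - 540 = 600 min
Minus break: 600 - 60 = 540 min
= 9h 0m


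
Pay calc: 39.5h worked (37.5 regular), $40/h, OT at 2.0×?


$1660.00

Regular: 37.5h × $40 = $1500.00
Overtime: 39.5 - 37.5 = 2.0h
OT pay: 2.0h × $40 × 2.0 = $160.00
Total = $1500.00 + $160.00 = $1660.00


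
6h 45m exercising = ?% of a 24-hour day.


Time: 405 minutes
Day: 1440 minutes
Percentage = (405/1440) × 100 ≈ 28.1%

28.1%


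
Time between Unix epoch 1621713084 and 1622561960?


Difference = 1622561960 - 1621713084 = 848876 seconds
In hours: 848876 / 3600 ≈ 235.8
In days: 848876 / 86400 ≈ 9.82

848876 seconds (235.8 hours / 9.82 days)


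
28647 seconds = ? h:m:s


Hours: 28647 ÷ 3600 = 7 remainder 3447
Minutes: 3447 ÷ 60 = 57 remainder 27
Seconds: 27

7h 57m 27s


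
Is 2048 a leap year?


Yes

Rules: divisible by 4 AND (not by 100 OR by 400)
2048 ÷ 4 = 512 exactly → divisible by 4
2048 ÷ 100 = 20 remainder 48 → not divisible by 100
Divisible by 4 but not by 100 → leap year


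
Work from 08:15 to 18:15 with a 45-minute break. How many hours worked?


Total time = (18×60+15) - (8×60+15)
= 1095 - 495 = 600 min
Minus break: 600 - 45 = 555 min
= 9h 15m

9h 15m (555 minutes)


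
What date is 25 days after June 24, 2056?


Start: June 24, 2056
Add 25 days
June 24 → July 1: 30 - 24 + 1 = 7 days (25 - 7 = 18 left)
July 1 + 18 = July 19, 2056

July 19, 2056


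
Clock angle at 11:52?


44.0°

Hour hand = 11×30 + 52×0.5 = 356.0°
Minute hand = 52×6 = 312°
Difference = |356.0 - 312| = 44.0°


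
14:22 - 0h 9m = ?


Start: 862 minutes from midnight
Subtract: 9 minutes
Remaining: 862 - 9 = 853
Hours: 14, Minutes: 13

14:13


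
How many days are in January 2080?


Month: January (month 1)
January has 31 days

31 days


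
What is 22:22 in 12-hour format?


Hour: 22
22 - 12 = 10 → PM

10:22 PM


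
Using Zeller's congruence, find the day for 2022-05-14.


Saturday

Zeller's congruence:
q=14, m=5, k=22, j=20
h = (14 + ⌊13×6/5⌋ + 22 + ⌊22/4⌋ + ⌊20/4⌋ - 2×20) mod 7
= (14 + 15 + 22 + 5 + 5 - 40) mod 7
= 21 mod 7 = 0
h=0 → Saturday


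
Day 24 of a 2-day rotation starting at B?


Shifts: A, B
Start: B (index 1)
Day 24: (1 + 24 - 1) mod 2
= 24 mod 2
= 0
Index 0 → shift A

Shift A


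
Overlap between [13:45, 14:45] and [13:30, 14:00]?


Meeting A: 825-885 (in minutes from midnight)
Meeting B: 810-840
Overlap start = max(825, 810) = 825
Overlap end = min(885, 840) = 840
Overlap = max(0, 840 - 825) = 15 min

15 minutes


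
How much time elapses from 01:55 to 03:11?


1h 16m

End time in minutes: 3×60 + 11 = 191
Start time in minutes: 1×60 + 55 = 115
Difference = 191 - 115 = 76 minutes
= 1 hours 16 minutes


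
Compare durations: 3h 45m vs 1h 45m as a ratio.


15:7 (2.14)

Duration 1: 225 minutes
Duration 2: 105 minutes
Ratio = 225:105
GCD = 15
Simplified = 15:7
As a decimal: 15/7 ≈ 2.14


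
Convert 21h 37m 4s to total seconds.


Hours: 21 × 3600 = 75600
Minutes: 37 × 60 = 2220
Seconds: 4
Total = 75600 + 2220 + 4 = 77824

77824 seconds


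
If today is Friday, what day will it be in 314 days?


Thursday

Start: Friday (index 4)
(4 + 314) mod 7
= 318 mod 7
= 3
Index 3 → Thursday


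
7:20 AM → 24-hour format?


07:20

Input: 7:20 AM
AM hour stays: 7


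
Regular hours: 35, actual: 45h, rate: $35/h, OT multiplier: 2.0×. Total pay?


$1925.00

Regular: 35h × $35 = $1225.00
Overtime: 45 - 35 = 10h
OT pay: 10h × $35 × 2.0 = $700.00
Total = $1225.00 + $700.00 = $1925.00


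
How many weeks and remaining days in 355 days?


Weeks: 355 ÷ 7 = 50 remainder 5

50 weeks 5 days


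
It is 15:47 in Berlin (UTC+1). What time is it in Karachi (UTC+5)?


19:47

Time difference = UTC+5 - UTC+1 = +4 hours
New hour = (15 + 4) mod 24
= 19 mod 24 = 19
Minutes unchanged → 19:47


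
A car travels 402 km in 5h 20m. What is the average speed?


75.4 km/h

Distance: 402 km
Time: 5h 20m = 320 min = 320/60 = 16/3 hours
Speed = 402 ÷ (16/3) = 402 × 3 / 16 = 1206/16 ≈ 75.4 km/h


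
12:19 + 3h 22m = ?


Start: 739 minutes from midnight
Add: 202 minutes
Total: 941 minutes
Hours: 941 ÷ 60 = 15 remainder 41

15:41


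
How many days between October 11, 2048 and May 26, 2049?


227 days

From October 11, 2048 to May 26, 2049
Rest of October 2048: 31 - 11 = 20
Full months: November 30, December 31, January 31, February 2049 28, March 31, April 30
Days into May 2049: 26
Total = 20 + 30 + 31 + 31 + 28 + 31 + 30 + 26 = 227 days


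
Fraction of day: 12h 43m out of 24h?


Total minutes: 12×60 + 43 = 763
Day = 24×60 = 1440 minutes
Fraction = 763/1440 ≈ 0.5299
As a percentage: 763/1440 × 100 ≈ 52.99%

0.5299 (52.99%)


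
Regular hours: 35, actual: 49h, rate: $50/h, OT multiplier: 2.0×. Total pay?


$3150.00

Regular: 35h × $50 = $1750.00
Overtime: 49 - 35 = 14h
OT pay: 14h × $50 × 2.0 = $1400.00
Total = $1750.00 + $1400.00 = $3150.00


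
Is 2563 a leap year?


Rules: divisible by 4 AND (not by 100 OR by 400)
2563 ÷ 4 = 640 remainder 3 → not divisible by 4
Not divisible by 4 → not a leap year

No


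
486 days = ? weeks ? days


69 weeks 3 days

Weeks: 486 ÷ 7 = 69 remainder 3


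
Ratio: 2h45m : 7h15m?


Duration 1: 165 minutes
Duration 2: 435 minutes
Ratio = 165:435
GCD = 15
Simplified = 11:29
As a decimal: 11/29 ≈ 0.38

11:29 (0.38)


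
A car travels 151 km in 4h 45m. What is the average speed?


Distance: 151 km
Time: 4h 45m = 285 min = 285/60 = 19/4 hours
Speed = 151 ÷ (19/4) = 151 × 4 / 19 = 604/19 ≈ 31.8 km/h

31.8 km/h


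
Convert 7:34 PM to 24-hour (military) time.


Input: 7:34 PM
PM: 7 + 12 = 19

19:34


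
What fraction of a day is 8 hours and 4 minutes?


0.3361 (33.61%)

Total minutes: 8×60 + 4 = 484
Day = 24×60 = 1440 minutes
Fraction = 484/1440 ≈ 0.3361
As a percentage: 484/1440 × 100 ≈ 33.61%


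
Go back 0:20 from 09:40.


09:20

Start: 580 minutes from midnight
Subtract: 20 minutes
Remaining: 580 - 20 = 560
Hours: 9, Minutes: 20


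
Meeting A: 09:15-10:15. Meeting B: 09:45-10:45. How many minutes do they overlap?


30 minutes

Meeting A: 555-615 (in minutes from midnight)
Meeting B: 585-645
Overlap start = max(555, 585) = 585
Overlap end = min(615, 645) = 615
Overlap = max(0, 615 - 585) = 30 min


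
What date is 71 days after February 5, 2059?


Start: February 5, 2059
Add 71 days
February 5 → March 1: 28 - 5 + 1 = 24 days (71 - 24 = 47 left)
March 1 → April 1: 31 - 1 + 1 = 31 days (47 - 31 = 16 left)
April 1 + 16 = April 17, 2059

April 17, 2059


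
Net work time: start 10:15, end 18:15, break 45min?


Total time = (18×60+15) - (10×60+15)
= 1095 - 615 = 480 min
Minus break: 480 - 45 = 435 min
= 7h 15m

7h 15m (435 minutes)


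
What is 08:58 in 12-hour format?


8:58 AM

Hour: 8
8 < 12 → AM


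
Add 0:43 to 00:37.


01:20

Start: 37 minutes from midnight
Add: 43 minutes
Total: 80 minutes
Hours: 80 ÷ 60 = 1 remainder 20


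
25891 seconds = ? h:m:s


7h 11m 31s

Hours: 25891 ÷ 3600 = 7 remainder 691
Minutes: 691 ÷ 60 = 11 remainder 31
Seconds: 31


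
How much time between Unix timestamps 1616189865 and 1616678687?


488822 seconds (135.8 hours / 5.66 days)

Difference = 1616678687 - 1616189865 = 488822 seconds
In hours: 488822 / 3600 ≈ 135.8
In days: 488822 / 86400 ≈ 5.66


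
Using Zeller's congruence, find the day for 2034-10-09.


Monday

Zeller's congruence:
q=9, m=10, k=34, j=20
h = (9 + ⌊13×11/5⌋ + 34 + ⌊34/4⌋ + ⌊20/4⌋ - 2×20) mod 7
= (9 + 28 + 34 + 8 + 5 - 40) mod 7
= 44 mod 7 = 2
h=2 → Monday


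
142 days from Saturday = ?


Start: Saturday (index 5)
(5 + 142) mod 7
= 147 mod 7
= 0
Index 0 → Monday

Monday


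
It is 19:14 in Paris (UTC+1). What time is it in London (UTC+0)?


18:14

Time difference = UTC+0 - UTC+1 = -1 hours
New hour = (19 -1) mod 24
= 18 mod 24 = 18
Minutes unchanged → 18:14


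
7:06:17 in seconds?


25577 seconds

Hours: 7 × 3600 = 25200
Minutes: 6 × 60 = 360
Seconds: 17
Total = 25200 + 360 + 17 = 25577


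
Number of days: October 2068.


31 days

Month: October (month 10)
October has 31 days


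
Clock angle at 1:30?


135.0°

Hour hand = 1×30 + 30×0.5 = 45.0°
Minute hand = 30×6 = 180°
Difference = |45.0 - 180| = 135.0°


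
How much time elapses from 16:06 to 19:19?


3h 13m

End time in minutes: 19×60 + 19 = 1159
Start time in minutes: 16×60 + 6 = 966
Difference = 1159 - 966 = 193 minutes
= 3 hours 13 minutes


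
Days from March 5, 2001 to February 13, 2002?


From March 5, 2001 to February 13, 2002
Rest of March 2001: 31 - 5 = 26
Full months: April 30, May 31, June 30, July 31, August 31, September 30, October 31, November 30, December 31, January 31
Days into February 2002: 13
Total = 26 + 30 + 31 + 30 + 31 + 31 + 30 + 31 + 30 + 31 + 31 + 13 = 345 days

345 days


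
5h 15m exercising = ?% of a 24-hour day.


Time: 315 minutes
Day: 1440 minutes
Percentage = (315/1440) × 100 ≈ 21.9%

21.9%


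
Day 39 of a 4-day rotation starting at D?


Shifts: A, B, C, D
Start: D (index 3)
Day 39: (3 + 39 - 1) mod 4
= 41 mod 4
= 1
Index 1 → shift B

Shift B


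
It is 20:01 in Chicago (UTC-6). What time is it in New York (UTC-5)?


21:01

Time difference = UTC-5 - UTC-6 = +1 hours
New hour = (20 + 1) mod 24
= 21 mod 24 = 21
Minutes unchanged → 21:01


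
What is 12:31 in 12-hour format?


12:31 PM

Hour: 12
12 → 12 PM (noon)


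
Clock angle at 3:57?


136.5°

Hour hand = 3×30 + 57×0.5 = 118.5°
Minute hand = 57×6 = 342°
Difference = |118.5 - 342| = 223.5°
Since > 180°: 360 - 223.5 = 136.5°


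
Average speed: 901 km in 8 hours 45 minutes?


Distance: 901 km
Time: 8h 45m = 525 min = 525/60 = 35/4 hours
Speed = 901 ÷ (35/4) = 901 × 4 / 35 = 3604/35 ≈ 103.0 km/h

103.0 km/h


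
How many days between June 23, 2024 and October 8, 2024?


107 days

From June 23, 2024 to October 8, 2024
Rest of June 2024: 30 - 23 = 7
Full months: July 31, August 31, September 30
Days into October 2024: 8
Total = 7 + 31 + 31 + 30 + 8 = 107 days


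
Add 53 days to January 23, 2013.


Start: January 23, 2013
Add 53 days
January 23 → February 1: 31 - 23 + 1 = 9 days (53 - 9 = 44 left)
February 1 → March 1: 28 - 1 + 1 = 28 days (44 - 28 = 16 left)
March 1 + 16 = March 17, 2013

March 17, 2013


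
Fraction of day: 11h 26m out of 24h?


Total minutes: 11×60 + 26 = 686
Day = 24×60 = 1440 minutes
Fraction = 686/1440 ≈ 0.4764
As a percentage: 686/1440 × 100 ≈ 47.64%

0.4764 (47.64%)


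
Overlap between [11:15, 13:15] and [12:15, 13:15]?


60 minutes

Meeting A: 675-795 (in minutes from midnight)
Meeting B: 735-795
Overlap start = max(675, 735) = 735
Overlap end = min(795, 795) = 795
Overlap = max(0, 795 - 735) = 60 min


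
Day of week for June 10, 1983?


Zeller's congruence:
q=10, m=6, k=83, j=19
h = (10 + ⌊13×7/5⌋ + 83 + ⌊83/4⌋ + ⌊19/4⌋ - 2×19) mod 7
= (10 + 18 + 83 + 20 + 4 - 38) mod 7
= 97 mod 7 = 6
h=6 → Friday

Friday


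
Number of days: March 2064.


31 days

Month: March (month 3)
March has 31 days


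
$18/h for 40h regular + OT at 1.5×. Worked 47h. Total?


$909.00

Regular: 40h × $18 = $720.00
Overtime: 47 - 40 = 7h
OT pay: 7h × $18 × 1.5 = $189.00
Total = $720.00 + $189.00 = $909.00


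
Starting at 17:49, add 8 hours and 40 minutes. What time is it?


Start: 1069 minutes from midnight
Add: 520 minutes
Total: 1589 minutes
Hours: 1589 ÷ 60 = 26 remainder 29
26 ≥ 24 → 26 - 24 = 2 (next day)

02:29 (next day)


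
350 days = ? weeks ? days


Weeks: 350 ÷ 7 = 50 remainder 0

50 weeks 0 days


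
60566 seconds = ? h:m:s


Hours: 60566 ÷ 3600 = 16 remainder 2966
Minutes: 2966 ÷ 60 = 49 remainder 26
Seconds: 26

16h 49m 26s


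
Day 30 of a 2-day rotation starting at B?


Shift A

Shifts: A, B
Start: B (index 1)
Day 30: (1 + 30 - 1) mod 2
= 30 mod 2
= 0
Index 0 → shift A


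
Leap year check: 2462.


No

Rules: divisible by 4 AND (not by 100 OR by 400)
2462 ÷ 4 = 615 remainder 2 → not divisible by 4
Not divisible by 4 → not a leap year


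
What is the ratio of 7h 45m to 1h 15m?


Duration 1: 465 minutes
Duration 2: 75 minutes
Ratio = 465:75
GCD = 15
Simplified = 31:5
As a decimal: 31/5 = 6.20

31:5 (6.20)


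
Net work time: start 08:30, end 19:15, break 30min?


10h 15m (615 minutes)

Total time = (19×60+15) - (8×60+30)
= 1155 - 510 = 645 min
Minus break: 645 - 30 = 615 min
= 10h 15m


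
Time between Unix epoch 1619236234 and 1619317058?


80824 seconds (22.5 hours / 0.94 days)

Difference = 1619317058 - 1619236234 = 80824 seconds
In hours: 80824 / 3600 ≈ 22.5
In days: 80824 / 86400 ≈ 0.94


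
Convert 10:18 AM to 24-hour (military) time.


Input: 10:18 AM
AM hour stays: 10

10:18


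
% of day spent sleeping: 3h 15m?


Time: 195 minutes
Day: 1440 minutes
Percentage = (195/1440) × 100 ≈ 13.5%

13.5%


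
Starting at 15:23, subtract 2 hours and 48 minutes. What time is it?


12:35

Start: 923 minutes from midnight
Subtract: 168 minutes
Remaining: 923 - 168 = 755
Hours: 12, Minutes: 35


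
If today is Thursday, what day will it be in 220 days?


Sunday

Start: Thursday (index 3)
(3 + 220) mod 7
= 223 mod 7
= 6
Index 6 → Sunday


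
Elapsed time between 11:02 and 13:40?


2h 38m

End time in minutes: 13×60 + 40 = 820
Start time in minutes: 11×60 + 2 = 662
Difference = 820 - 662 = 158 minutes
= 2 hours 38 minutes


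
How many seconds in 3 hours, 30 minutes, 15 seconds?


Hours: 3 × 3600 = 10800
Minutes: 30 × 60 = 1800
Seconds: 15
Total = 10800 + 1800 + 15 = 12615

12615 seconds


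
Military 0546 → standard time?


Hour: 5
5 < 12 → AM

5:46 AM


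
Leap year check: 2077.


No

Rules: divisible by 4 AND (not by 100 OR by 400)
2077 ÷ 4 = 519 remainder 1 → not divisible by 4
Not divisible by 4 → not a leap year


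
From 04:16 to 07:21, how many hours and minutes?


End time in minutes: 7×60 + 21 = 441
Start time in minutes: 4×60 + 16 = 256
Difference = 441 - 256 = 185 minutes
= 3 hours 5 minutes

3h 5m


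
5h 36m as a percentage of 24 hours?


Total minutes: 5×60 + 36 = 336
Day = 24×60 = 1440 minutes
Fraction = 336/1440 ≈ 0.2333
As a percentage: 336/1440 × 100 ≈ 23.33%

0.2333 (23.33%)


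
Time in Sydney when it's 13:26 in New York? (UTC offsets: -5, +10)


Time difference = UTC+10 - UTC-5 = +15 hours
New hour = (13 + 15) mod 24
= 28 mod 24 = 4
Minutes unchanged → 04:26; 28 ≥ 24 → next day

04:26 (next day)


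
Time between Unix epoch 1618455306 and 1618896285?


Difference = 1618896285 - 1618455306 = 440979 seconds
In hours: 440979 / 3600 ≈ 122.5
In days: 440979 / 86400 ≈ 5.10

440979 seconds (122.5 hours / 5.10 days)


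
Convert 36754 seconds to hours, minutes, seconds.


Hours: 36754 ÷ 3600 = 10 remainder 754
Minutes: 754 ÷ 60 = 12 remainder 34
Seconds: 34

10h 12m 34s


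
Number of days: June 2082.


30 days

Month: June (month 6)
June has 30 days


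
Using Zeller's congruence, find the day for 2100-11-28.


Sunday

Zeller's congruence:
q=28, m=11, k=0, j=21
h = (28 + ⌊13×12/5⌋ + 0 + ⌊0/4⌋ + ⌊21/4⌋ - 2×21) mod 7
= (28 + 31 + 0 + 0 + 5 - 42) mod 7
= 22 mod 7 = 1
h=1 → Sunday


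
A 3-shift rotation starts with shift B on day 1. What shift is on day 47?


Shift C

Shifts: A, B, C
Start: B (index 1)
Day 47: (1 + 47 - 1) mod 3
= 47 mod 3
= 2
Index 2 → shift C


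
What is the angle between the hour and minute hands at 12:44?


118.0°

Hour hand (12 ≡ 0 on the dial): 0×30 + 44×0.5 = 22.0°
Minute hand = 44×6 = 264°
Difference = |22.0 - 264| = 242.0°
Since > 180°: 360 - 242.0 = 118.0°


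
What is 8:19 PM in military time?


20:19

Input: 8:19 PM
PM: 8 + 12 = 20


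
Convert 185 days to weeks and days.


26 weeks 3 days

Weeks: 185 ÷ 7 = 26 remainder 3


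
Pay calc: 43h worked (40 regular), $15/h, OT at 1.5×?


$667.50

Regular: 40h × $15 = $600.00
Overtime: 43 - 40 = 3h
OT pay: 3h × $15 × 1.5 = $67.50
Total = $600.00 + $67.50 = $667.50


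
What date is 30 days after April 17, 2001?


Start: April 17, 2001
Add 30 days
April 17 → May 1: 30 - 17 + 1 = 14 days (30 - 14 = 16 left)
May 1 + 16 = May 17, 2001

May 17, 2001


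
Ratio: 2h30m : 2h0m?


5:4 (1.25)

Duration 1: 150 minutes
Duration 2: 120 minutes
Ratio = 150:120
GCD = 30
Simplified = 5:4
As a decimal: 5/4 = 1.25


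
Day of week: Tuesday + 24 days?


Friday

Start: Tuesday (index 1)
(1 + 24) mod 7
= 25 mod 7
= 4
Index 4 → Friday


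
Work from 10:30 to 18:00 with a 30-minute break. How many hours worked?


Total time = (18×60+0) - (10×60+30)
= 1080 - 630 = 450 min
Minus break: 450 - 30 = 420 min
= 7h 0m

7h 0m (420 minutes)


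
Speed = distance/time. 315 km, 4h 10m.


Distance: 315 km
Time: 4h 10m = 250 min = 250/60 = 25/6 hours
Speed = 315 ÷ (25/6) = 315 × 6 / 25 = 1890/25 = 75.6 km/h

75.6 km/h


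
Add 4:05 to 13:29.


Start: 809 minutes from midnight
Add: 245 minutes
Total: 1054 minutes
Hours: 1054 ÷ 60 = 17 remainder 34

17:34


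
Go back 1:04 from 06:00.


04:56

Start: 360 minutes from midnight
Subtract: 64 minutes
Remaining: 360 - 64 = 296
Hours: 4, Minutes: 56


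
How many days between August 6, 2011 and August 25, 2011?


19 days

From August 6, 2011 to August 25, 2011
Same month: 25 - 6 = 19 days


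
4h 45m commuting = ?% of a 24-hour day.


Time: 285 minutes
Day: 1440 minutes
Percentage = (285/1440) × 100 ≈ 19.8%

19.8%


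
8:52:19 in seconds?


Hours: 8 × 3600 = 28800
Minutes: 52 × 60 = 3120
Seconds: 19
Total = 28800 + 3120 + 19 = 31939

31939 seconds


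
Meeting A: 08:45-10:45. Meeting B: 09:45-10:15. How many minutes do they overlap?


30 minutes

Meeting A: 525-645 (in minutes from midnight)
Meeting B: 585-615
Overlap start = max(525, 585) = 585
Overlap end = min(645, 615) = 615
Overlap = max(0, 615 - 585) = 30 min


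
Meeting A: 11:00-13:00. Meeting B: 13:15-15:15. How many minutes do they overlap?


0 minutes

Meeting A: 660-780 (in minutes from midnight)
Meeting B: 795-915
Overlap start = max(660, 795) = 795
Overlap end = min(780, 915) = 780
Overlap = max(0, 780 - 795) = 0 min


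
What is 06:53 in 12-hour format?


Hour: 6
6 < 12 → AM

6:53 AM


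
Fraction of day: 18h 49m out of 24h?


0.7840 (78.40%)

Total minutes: 18×60 + 49 = 1129
Day = 24×60 = 1440 minutes
Fraction = 1129/1440 ≈ 0.7840
As a percentage: 1129/1440 × 100 ≈ 78.40%


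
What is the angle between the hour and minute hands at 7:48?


54.0°

Hour hand = 7×30 + 48×0.5 = 234.0°
Minute hand = 48×6 = 288°
Difference = |234.0 - 288| = 54.0°


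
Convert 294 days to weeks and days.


42 weeks 0 days

Weeks: 294 ÷ 7 = 42 remainder 0


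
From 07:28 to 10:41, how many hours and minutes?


End time in minutes: 10×60 + 41 = 641
Start time in minutes: 7×60 + 28 = 448
Difference = 641 - 448 = 193 minutes
= 3 hours 13 minutes

3h 13m


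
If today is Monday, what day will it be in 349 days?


Start: Monday (index 0)
(0 + 349) mod 7
= 349 mod 7
= 6
Index 6 → Sunday

Sunday


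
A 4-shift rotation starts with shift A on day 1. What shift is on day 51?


Shift C

Shifts: A, B, C, D
Start: A (index 0)
Day 51: (0 + 51 - 1) mod 4
= 50 mod 4
= 2
Index 2 → shift C


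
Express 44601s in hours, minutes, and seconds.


Hours: 44601 ÷ 3600 = 12 remainder 1401
Minutes: 1401 ÷ 60 = 23 remainder 21
Seconds: 21

12h 23m 21s


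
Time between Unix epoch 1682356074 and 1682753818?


397744 seconds (110.5 hours / 4.60 days)

Difference = 1682753818 - 1682356074 = 397744 seconds
In hours: 397744 / 3600 ≈ 110.5
In days: 397744 / 86400 ≈ 4.60


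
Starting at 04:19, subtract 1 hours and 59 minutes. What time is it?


Start: 259 minutes from midnight
Subtract: 119 minutes
Remaining: 259 - 119 = 140
Hours: 2, Minutes: 20

02:20


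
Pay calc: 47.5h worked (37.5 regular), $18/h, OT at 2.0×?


$1035.00

Regular: 37.5h × $18 = $675.00
Overtime: 47.5 - 37.5 = 10.0h
OT pay: 10.0h × $18 × 2.0 = $360.00
Total = $675.00 + $360.00 = $1035.00


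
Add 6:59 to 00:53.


07:52

Start: 53 minutes from midnight
Add: 419 minutes
Total: 472 minutes
Hours: 472 ÷ 60 = 7 remainder 52


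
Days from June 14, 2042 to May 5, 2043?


From June 14, 2042 to May 5, 2043
Rest of June 2042: 30 - 14 = 16
Full months: July 31, August 31, September 30, October 31, November 30, December 31, January 31, February 2043 28, March 31, April 30
Days into May 2043: 5
Total = 16 + 31 + 31 + 30 + 31 + 30 + 31 + 31 + 28 + 31 + 30 + 5 = 325 days

325 days


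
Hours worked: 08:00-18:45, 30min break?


Total time = (18×60+45) - (8×60+0)
= 1125 - 480 = 645 min
Minus break: 645 - 30 = 615 min
= 10h 15m

10h 15m (615 minutes)


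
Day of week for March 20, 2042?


Zeller's congruence:
q=20, m=3, k=42, j=20
h = (20 + ⌊13×4/5⌋ + 42 + ⌊42/4⌋ + ⌊20/4⌋ - 2×20) mod 7
= (20 + 10 + 42 + 10 + 5 - 40) mod 7
= 47 mod 7 = 5
h=5 → Thursday

Thursday


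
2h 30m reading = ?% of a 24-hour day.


10.4%

Time: 150 minutes
Day: 1440 minutes
Percentage = (150/1440) × 100 ≈ 10.4%


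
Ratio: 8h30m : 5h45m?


34:23 (1.48)

Duration 1: 510 minutes
Duration 2: 345 minutes
Ratio = 510:345
GCD = 15
Simplified = 34:23
As a decimal: 34/23 ≈ 1.48


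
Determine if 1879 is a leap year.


Rules: divisible by 4 AND (not by 100 OR by 400)
1879 ÷ 4 = 469 remainder 3 → not divisible by 4
Not divisible by 4 → not a leap year

No


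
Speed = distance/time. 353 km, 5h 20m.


Distance: 353 km
Time: 5h 20m = 320 min = 320/60 = 16/3 hours
Speed = 353 ÷ (16/3) = 353 × 3 / 16 = 1059/16 ≈ 66.2 km/h

66.2 km/h


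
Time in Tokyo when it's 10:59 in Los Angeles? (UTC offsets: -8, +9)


03:59 (next day)

Time difference = UTC+9 - UTC-8 = +17 hours
New hour = (10 + 17) mod 24
= 27 mod 24 = 3
Minutes unchanged → 03:59; 27 ≥ 24 → next day


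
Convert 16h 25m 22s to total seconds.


Hours: 16 × 3600 = 57600
Minutes: 25 × 60 = 1500
Seconds: 22
Total = 57600 + 1500 + 22 = 59122

59122 seconds


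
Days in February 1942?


28 days

Month: February (month 2)
February: 28 or 29 (leap year)
1942 leap year? No


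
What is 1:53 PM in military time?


Input: 1:53 PM
PM: 1 + 12 = 13

13:53


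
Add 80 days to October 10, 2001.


Start: October 10, 2001
Add 80 days
October 10 → November 1: 31 - 10 + 1 = 22 days (80 - 22 = 58 left)
November 1 → December 1: 30 - 1 + 1 = 30 days (58 - 30 = 28 left)
December 1 + 28 = December 29, 2001

December 29, 2001


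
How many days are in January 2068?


31 days

Month: January (month 1)
January has 31 days


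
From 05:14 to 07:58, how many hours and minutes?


2h 44m

End time in minutes: 7×60 + 58 = 478
Start time in minutes: 5×60 + 14 = 314
Difference = 478 - 314 = 164 minutes
= 2 hours 44 minutes


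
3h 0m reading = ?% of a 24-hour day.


Time: 180 minutes
Day: 1440 minutes
Percentage = (180/1440) × 100 = 12.5%

12.5%


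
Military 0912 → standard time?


Hour: 9
9 < 12 → AM

9:12 AM


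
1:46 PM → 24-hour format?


Input: 1:46 PM
PM: 1 + 12 = 13

13:46


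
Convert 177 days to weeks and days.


25 weeks 2 days

Weeks: 177 ÷ 7 = 25 remainder 2


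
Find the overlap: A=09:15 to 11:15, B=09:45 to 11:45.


Meeting A: 555-675 (in minutes from midnight)
Meeting B: 585-705
Overlap start = max(555, 585) = 585
Overlap end = min(675, 705) = 675
Overlap = max(0, 675 - 585) = 90 min

90 minutes


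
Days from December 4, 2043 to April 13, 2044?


131 days

From December 4, 2043 to April 13, 2044
Rest of December 2043: 31 - 4 = 27
Full months: January 31, February 2044 29, March 31
Days into April 2044: 13
Total = 27 + 31 + 29 + 31 + 13 = 131 days


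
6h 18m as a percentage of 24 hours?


0.2625 (26.25%)

Total minutes: 6×60 + 18 = 378
Day = 24×60 = 1440 minutes
Fraction = 378/1440 = 0.2625
As a percentage: 378/1440 × 100 = 26.25%


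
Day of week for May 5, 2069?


Zeller's congruence:
q=5, m=5, k=69, j=20
h = (5 + ⌊13×6/5⌋ + 69 + ⌊69/4⌋ + ⌊20/4⌋ - 2×20) mod 7
= (5 + 15 + 69 + 17 + 5 - 40) mod 7
= 71 mod 7 = 1
h=1 → Sunday

Sunday


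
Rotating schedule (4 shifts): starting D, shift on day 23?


Shift B

Shifts: A, B, C, D
Start: D (index 3)
Day 23: (3 + 23 - 1) mod 4
= 25 mod 4
= 1
Index 1 → shift B


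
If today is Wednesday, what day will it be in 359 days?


Friday

Start: Wednesday (index 2)
(2 + 359) mod 7
= 361 mod 7
= 4
Index 4 → Friday


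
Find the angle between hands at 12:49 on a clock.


Hour hand (12 ≡ 0 on the dial): 0×30 + 49×0.5 = 24.5°
Minute hand = 49×6 = 294°
Difference = |24.5 - 294| = 269.5°
Since > 180°: 360 - 269.5 = 90.5°

90.5°


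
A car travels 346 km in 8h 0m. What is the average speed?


43.3 km/h

Distance: 346 km
Time: 8 hours
Speed = 346 / 8 ≈ 43.3 km/h


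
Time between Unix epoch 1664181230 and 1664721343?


540113 seconds (150.0 hours / 6.25 days)

Difference = 1664721343 - 1664181230 = 540113 seconds
In hours: 540113 / 3600 ≈ 150.0
In days: 540113 / 86400 ≈ 6.25


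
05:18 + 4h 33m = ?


09:51

Start: 318 minutes from midnight
Add: 273 minutes
Total: 591 minutes
Hours: 591 ÷ 60 = 9 remainder 51


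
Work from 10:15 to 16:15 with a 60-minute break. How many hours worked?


Total time = (16×60+15) - (10×60+15)
= 975 - 615 = 360 min
Minus break: 360 - 60 = 300 min
= 5h 0m

5h 0m (300 minutes)


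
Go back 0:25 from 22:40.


Start: 1360 minutes from midnight
Subtract: 25 minutes
Remaining: 1360 - 25 = 1335
Hours: 22, Minutes: 15

22:15


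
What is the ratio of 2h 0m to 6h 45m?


8:27 (0.30)

Duration 1: 120 minutes
Duration 2: 405 minutes
Ratio = 120:405
GCD = 15
Simplified = 8:27
As a decimal: 8/27 ≈ 0.30


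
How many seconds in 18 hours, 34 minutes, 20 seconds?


66860 seconds

Hours: 18 × 3600 = 64800
Minutes: 34 × 60 = 2040
Seconds: 20
Total = 64800 + 2040 + 20 = 66860


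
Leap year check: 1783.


Rules: divisible by 4 AND (not by 100 OR by 400)
1783 ÷ 4 = 445 remainder 3 → not divisible by 4
Not divisible by 4 → not a leap year

No


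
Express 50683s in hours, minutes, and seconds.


Hours: 50683 ÷ 3600 = 14 remainder 283
Minutes: 283 ÷ 60 = 4 remainder 43
Seconds: 43

14h 4m 43s


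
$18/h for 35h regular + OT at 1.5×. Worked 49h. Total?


Regular: 35h × $18 = $630.00
Overtime: 49 - 35 = 14h
OT pay: 14h × $18 × 1.5 = $378.00
Total = $630.00 + $378.00 = $1008.00

$1008.00


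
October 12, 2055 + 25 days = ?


November 6, 2055

Start: October 12, 2055
Add 25 days
October 12 → November 1: 31 - 12 + 1 = 20 days (25 - 20 = 5 left)
November 1 + 5 = November 6, 2055


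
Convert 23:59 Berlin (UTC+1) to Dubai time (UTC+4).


02:59 (next day)

Time difference = UTC+4 - UTC+1 = +3 hours
New hour = (23 + 3) mod 24
= 26 mod 24 = 2
Minutes unchanged → 02:59; 26 ≥ 24 → next day


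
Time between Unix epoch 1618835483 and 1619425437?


Difference = 1619425437 - 1618835483 = 589954 seconds
In hours: 589954 / 3600 ≈ 163.9
In days: 589954 / 86400 ≈ 6.83

589954 seconds (163.9 hours / 6.83 days)


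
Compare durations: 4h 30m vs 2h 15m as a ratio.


Duration 1: 270 minutes
Duration 2: 135 minutes
Ratio = 270:135
GCD = 135
Simplified = 2:1
As a decimal: 2/1 = 2.00

2:1 (2.00)


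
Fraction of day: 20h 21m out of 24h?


Total minutes: 20×60 + 21 = 1221
Day = 24×60 = 1440 minutes
Fraction = 1221/1440 ≈ 0.8479
As a percentage: 1221/1440 × 100 ≈ 84.79%

0.8479 (84.79%)


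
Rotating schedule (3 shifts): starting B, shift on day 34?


Shifts: A, B, C
Start: B (index 1)
Day 34: (1 + 34 - 1) mod 3
= 34 mod 3
= 1
Index 1 → shift B

Shift B


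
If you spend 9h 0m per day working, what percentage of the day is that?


37.5%

Time: 540 minutes
Day: 1440 minutes
Percentage = (540/1440) × 100 = 37.5%


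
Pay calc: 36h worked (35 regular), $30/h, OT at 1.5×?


Regular: 35h × $30 = $1050.00
Overtime: 36 - 35 = 1h
OT pay: 1h × $30 × 1.5 = $45.00
Total = $1050.00 + $45.00 = $1095.00

$1095.00


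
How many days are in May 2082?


31 days

Month: May (month 5)
May has 31 days


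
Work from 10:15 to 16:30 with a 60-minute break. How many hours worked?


5h 15m (315 minutes)

Total time = (16×60+30) - (10×60+15)
= 990 - 615 = 375 min
Minus break: 375 - 60 = 315 min
= 5h 15m


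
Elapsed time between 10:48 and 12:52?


2h 4m

End time in minutes: 12×60 + 52 = 772
Start time in minutes: 10×60 + 48 = 648
Difference = 772 - 648 = 124 minutes
= 2 hours 4 minutes


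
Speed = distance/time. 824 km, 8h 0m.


Distance: 824 km
Time: 8 hours
Speed = 824 / 8 = 103.0 km/h

103.0 km/h


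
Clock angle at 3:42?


141.0°

Hour hand = 3×30 + 42×0.5 = 111.0°
Minute hand = 42×6 = 252°
Difference = |111.0 - 252| = 141.0°


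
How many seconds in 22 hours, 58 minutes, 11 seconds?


Hours: 22 × 3600 = 79200
Minutes: 58 × 60 = 3480
Seconds: 11
Total = 79200 + 3480 + 11 = 82691

82691 seconds


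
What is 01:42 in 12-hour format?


1:42 AM

Hour: 1
1 < 12 → AM


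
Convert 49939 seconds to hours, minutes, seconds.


Hours: 49939 ÷ 3600 = 13 remainder 3139
Minutes: 3139 ÷ 60 = 52 remainder 19
Seconds: 19

13h 52m 19s


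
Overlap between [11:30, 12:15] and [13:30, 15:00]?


0 minutes

Meeting A: 690-735 (in minutes from midnight)
Meeting B: 810-900
Overlap start = max(690, 810) = 810
Overlap end = min(735, 900) = 735
Overlap = max(0, 735 - 810) = 0 min


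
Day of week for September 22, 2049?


Zeller's congruence:
q=22, m=9, k=49, j=20
h = (22 + ⌊13×10/5⌋ + 49 + ⌊49/4⌋ + ⌊20/4⌋ - 2×20) mod 7
= (22 + 26 + 49 + 12 + 5 - 40) mod 7
= 74 mod 7 = 4
h=4 → Wednesday

Wednesday


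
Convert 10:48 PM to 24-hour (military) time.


22:48

Input: 10:48 PM
PM: 10 + 12 = 22


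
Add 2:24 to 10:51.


Start: 651 minutes from midnight
Add: 144 minutes
Total: 795 minutes
Hours: 795 ÷ 60 = 13 remainder 15

13:15


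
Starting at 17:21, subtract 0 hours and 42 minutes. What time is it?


Start: 1041 minutes from midnight
Subtract: 42 minutes
Remaining: 1041 - 42 = 999
Hours: 16, Minutes: 39

16:39


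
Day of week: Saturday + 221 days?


Start: Saturday (index 5)
(5 + 221) mod 7
= 226 mod 7
= 2
Index 2 → Wednesday

Wednesday


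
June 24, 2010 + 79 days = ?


September 11, 2010

Start: June 24, 2010
Add 79 days
June 24 → July 1: 30 - 24 + 1 = 7 days (79 - 7 = 72 left)
July 1 → August 1: 31 - 1 + 1 = 31 days (72 - 31 = 41 left)
August 1 → September 1: 31 - 1 + 1 = 31 days (41 - 31 = 10 left)
September 1 + 10 = September 11, 2010


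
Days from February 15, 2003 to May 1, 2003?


From February 15, 2003 to May 1, 2003
Rest of February 2003: 28 - 15 = 13
Full months: March 31, April 30
Days into May 2003: 1
Total = 13 + 31 + 30 + 1 = 75 days

75 days


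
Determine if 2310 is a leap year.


Rules: divisible by 4 AND (not by 100 OR by 400)
2310 ÷ 4 = 577 remainder 2 → not divisible by 4
Not divisible by 4 → not a leap year

No


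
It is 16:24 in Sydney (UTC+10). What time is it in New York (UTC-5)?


01:24

Time difference = UTC-5 - UTC+10 = -15 hours
New hour = (16 -15) mod 24
= 1 mod 24 = 1
Minutes unchanged → 01:24


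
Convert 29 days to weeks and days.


Weeks: 29 ÷ 7 = 4 remainder 1

4 weeks 1 days


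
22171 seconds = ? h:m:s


Hours: 22171 ÷ 3600 = 6 remainder 571
Minutes: 571 ÷ 60 = 9 remainder 31
Seconds: 31

6h 9m 31s


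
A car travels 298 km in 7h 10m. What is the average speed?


41.6 km/h

Distance: 298 km
Time: 7h 10m = 430 min = 430/60 = 43/6 hours
Speed = 298 ÷ (43/6) = 298 × 6 / 43 = 1788/43 ≈ 41.6 km/h


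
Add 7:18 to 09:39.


16:57

Start: 579 minutes from midnight
Add: 438 minutes
Total: 1017 minutes
Hours: 1017 ÷ 60 = 16 remainder 57


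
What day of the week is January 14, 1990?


Zeller's congruence:
q=14, m=13, k=89, j=19
h = (14 + ⌊13×14/5⌋ + 89 + ⌊89/4⌋ + ⌊19/4⌋ - 2×19) mod 7
= (14 + 36 + 89 + 22 + 4 - 38) mod 7
= 127 mod 7 = 1
h=1 → Sunday

Sunday


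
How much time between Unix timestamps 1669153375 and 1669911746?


758371 seconds (210.7 hours / 8.78 days)

Difference = 1669911746 - 1669153375 = 758371 seconds
In hours: 758371 / 3600 ≈ 210.7
In days: 758371 / 86400 ≈ 8.78


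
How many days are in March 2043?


Month: March (month 3)
March has 31 days

31 days


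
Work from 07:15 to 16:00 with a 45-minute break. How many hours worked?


Total time = (16×60+0) - (7×60+15)
= 960 - 435 = 525 min
Minus break: 525 - 45 = 480 min
= 8h 0m

8h 0m (480 minutes)


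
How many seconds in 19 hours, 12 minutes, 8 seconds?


Hours: 19 × 3600 = 68400
Minutes: 12 × 60 = 720
Seconds: 8
Total = 68400 + 720 + 8 = 69128

69128 seconds


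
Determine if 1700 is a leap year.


Rules: divisible by 4 AND (not by 100 OR by 400)
1700 ÷ 4 = 425 exactly → divisible by 4
1700 ÷ 100 = 17 exactly → divisible by 100
1700 ÷ 400 = 4 remainder 100 → not divisible by 400
Divisible by 100 but not by 400 → not a leap year

No


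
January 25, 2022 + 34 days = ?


February 28, 2022

Start: January 25, 2022
Add 34 days
January 25 → February 1: 31 - 25 + 1 = 7 days (34 - 7 = 27 left)
February 1 + 27 = February 28, 2022


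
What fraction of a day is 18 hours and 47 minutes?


0.7826 (78.26%)

Total minutes: 18×60 + 47 = 1127
Day = 24×60 = 1440 minutes
Fraction = 1127/1440 ≈ 0.7826
As a percentage: 1127/1440 × 100 ≈ 78.26%


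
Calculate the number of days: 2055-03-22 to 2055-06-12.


From March 22, 2055 to June 12, 2055
Rest of March 2055: 31 - 22 = 9
Full months: April 30, May 31
Days into June 2055: 12
Total = 9 + 30 + 31 + 12 = 82 days

82 days


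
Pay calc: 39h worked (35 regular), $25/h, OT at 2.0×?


$1075.00

Regular: 35h × $25 = $875.00
Overtime: 39 - 35 = 4h
OT pay: 4h × $25 × 2.0 = $200.00
Total = $875.00 + $200.00 = $1075.00
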